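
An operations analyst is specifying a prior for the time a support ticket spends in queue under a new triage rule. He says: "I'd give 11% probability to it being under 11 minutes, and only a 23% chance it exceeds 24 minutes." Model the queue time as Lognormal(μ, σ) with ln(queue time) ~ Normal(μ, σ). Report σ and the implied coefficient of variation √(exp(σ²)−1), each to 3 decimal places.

If T ~ Lognormal(μ,σ) then ln T ~ Normal(μ,σ), so the p-quantile of ln T is μ + z_p·σ.
ln(11) = 2.398 and ln(24) = 3.178; z_{0.11} = -1.227, z_{0.77} = 0.7388.
σ = (3.178 − 2.398)/(0.7388 − (-1.227)) = 0.397.
μ = 2.398 − (-1.227)·0.397 = 2.885.
CV = √(exp(σ²)−1) = √(exp(0.1576)−1) = 0.413.

σ ≈ 0.397, CV ≈ 0.413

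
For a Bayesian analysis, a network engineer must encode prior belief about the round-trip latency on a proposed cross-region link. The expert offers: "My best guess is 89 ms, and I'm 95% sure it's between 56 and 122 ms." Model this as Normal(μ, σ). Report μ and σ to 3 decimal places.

μ = 89.000, σ = 16.837

A symmetric 95% interval runs μ ± z·σ with z = 1.96.
Half-width = 33, so σ = 33/1.96 = 16.837.
μ is the stated best guess, 89.000.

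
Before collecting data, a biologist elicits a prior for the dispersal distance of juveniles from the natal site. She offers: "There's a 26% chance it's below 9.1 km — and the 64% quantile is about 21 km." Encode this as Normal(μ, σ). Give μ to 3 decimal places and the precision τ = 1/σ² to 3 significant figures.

For Normal(μ,σ), the p-quantile is μ + z_p·σ. Here z_{0.26} = -0.6433, z_{0.64} = 0.3585.
So 9.1 = μ − 0.6433σ and 21 = μ + 0.3585σ.
Subtracting: σ = (21 − 9.1)/(0.3585 − (-0.6433)) = 11.879.
Then μ = 9.1 − (-0.6433)·11.879 = 16.742.
Precision τ = 1/σ² = 1/11.88² = 0.00709.

μ = 16.742, τ = 0.00709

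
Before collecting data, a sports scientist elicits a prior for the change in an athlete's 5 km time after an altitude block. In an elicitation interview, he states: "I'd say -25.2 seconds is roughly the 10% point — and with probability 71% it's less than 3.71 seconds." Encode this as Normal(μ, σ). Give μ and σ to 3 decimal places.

μ = -5.009, σ = 15.755

The p-quantile of Normal(μ,σ) is μ + z_p·σ, with z_{0.1} = -1.282 and z_{0.71} = 0.5534.
Eliminate σ: μ = (z₂·x₁ − z₁·x₂)/(z₂ − z₁) = (0.5534·-25.2 − (-1.282)·3.71)/1.835 = -5.009.
Then σ = (x₂ − x₁)/(z₂ − z₁) = (3.71 − -25.2)/1.835 = 15.755.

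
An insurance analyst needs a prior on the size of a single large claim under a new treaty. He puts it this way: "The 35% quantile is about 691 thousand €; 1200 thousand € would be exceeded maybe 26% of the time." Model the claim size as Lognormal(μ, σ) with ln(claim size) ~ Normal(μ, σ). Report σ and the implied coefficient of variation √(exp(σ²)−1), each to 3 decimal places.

If T ~ Lognormal(μ,σ) then ln T ~ Normal(μ,σ), so the p-quantile of ln T is μ + z_p·σ.
ln(691) = 6.538 and ln(1200) = 7.09; z_{0.35} = -0.3853, z_{0.74} = 0.6433.
σ = (7.09 − 6.538)/(0.6433 − (-0.3853)) = 0.537.
μ = 6.538 − (-0.3853)·0.537 = 6.745.
CV = √(exp(σ²)−1) = √(exp(0.2879)−1) = 0.578.

σ ≈ 0.537, CV ≈ 0.578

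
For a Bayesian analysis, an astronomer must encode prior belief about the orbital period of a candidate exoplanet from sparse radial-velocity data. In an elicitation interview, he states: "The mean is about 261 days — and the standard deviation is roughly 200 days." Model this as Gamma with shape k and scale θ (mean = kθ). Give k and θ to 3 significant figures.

For Gamma(k, scale θ): mean = kθ, variance = kθ², so CV = 1/√k.
CV = SD/mean = 200/261 = 0.7663, hence k = 1/CV² = 1.7.
Then θ = mean/k = 261/1.7 = 153.

k ≈ 1.7, θ ≈ 153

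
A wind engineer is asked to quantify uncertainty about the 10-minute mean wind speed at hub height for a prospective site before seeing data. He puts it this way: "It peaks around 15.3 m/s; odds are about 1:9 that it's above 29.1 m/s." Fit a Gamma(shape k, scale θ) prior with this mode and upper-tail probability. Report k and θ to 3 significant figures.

Gamma(k,θ) with k>1 has mode (k−1)θ, so θ = 15.3/(k−1).
Need P(X < 29.1) = 0.9 with θ tied to k this way. Start at k = 2, θ = 15.3: P(X<29.1) ≈ 0.567.
Too low — raise k to concentrate. Iterating converges to k ≈ 5.63.
Then θ = 15.3/(5.63−1) ≈ 3.31.

k ≈ 5.63, θ ≈ 3.31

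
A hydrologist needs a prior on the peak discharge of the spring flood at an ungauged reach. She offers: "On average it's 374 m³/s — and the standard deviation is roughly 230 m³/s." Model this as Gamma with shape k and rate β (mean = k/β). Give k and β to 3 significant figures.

For Gamma(k, rate β): mean = k/β, variance = k/β², so CV = 1/√k.
CV = SD/mean = 230/374 = 0.615, hence k = 1/CV² = 2.64.
Then β = k/mean = 2.64/374 = 0.00707.

k ≈ 2.64, β ≈ 0.00707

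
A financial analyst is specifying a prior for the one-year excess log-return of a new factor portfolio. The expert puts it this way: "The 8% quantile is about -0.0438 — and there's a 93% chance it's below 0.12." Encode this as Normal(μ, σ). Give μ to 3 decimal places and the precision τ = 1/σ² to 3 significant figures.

μ = 0.036, τ = 309

The p-quantile of Normal(μ,σ) is μ + z_p·σ, with z_{0.08} = -1.405 and z_{0.93} = 1.476.
Eliminate σ: μ = (z₂·x₁ − z₁·x₂)/(z₂ − z₁) = (1.476·-0.0438 − (-1.405)·0.12)/2.881 = 0.036.
Then σ = (x₂ − x₁)/(z₂ − z₁) = (0.12 − -0.0438)/2.881 = 0.057.
Precision τ = 1/σ² = 1/0.05686² = 309.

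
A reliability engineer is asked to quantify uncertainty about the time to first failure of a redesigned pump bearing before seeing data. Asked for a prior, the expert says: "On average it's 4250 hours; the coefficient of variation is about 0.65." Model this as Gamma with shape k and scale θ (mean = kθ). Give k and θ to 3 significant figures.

For Gamma(k, scale θ): mean = kθ, variance = kθ², so CV = 1/√k.
CV = 0.65, hence k = 1/CV² = 2.37.
Then θ = mean/k = 4250/2.37 = 1800.

k ≈ 2.37, θ ≈ 1800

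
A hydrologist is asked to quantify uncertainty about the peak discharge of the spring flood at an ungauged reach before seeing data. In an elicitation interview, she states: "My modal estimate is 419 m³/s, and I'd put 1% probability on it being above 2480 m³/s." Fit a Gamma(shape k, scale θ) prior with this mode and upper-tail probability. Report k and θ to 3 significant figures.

k ≈ 2.18, θ ≈ 356

Gamma(k,θ) with k>1 has mode (k−1)θ, so θ = 419/(k−1).
Need P(X < 2480) = 0.99 with θ tied to k this way. Start at k = 2, θ = 419: P(X<2480) ≈ 0.981.
Too low — raise k to concentrate. Iterating converges to k ≈ 2.18.
Then θ = 419/(2.18−1) ≈ 356.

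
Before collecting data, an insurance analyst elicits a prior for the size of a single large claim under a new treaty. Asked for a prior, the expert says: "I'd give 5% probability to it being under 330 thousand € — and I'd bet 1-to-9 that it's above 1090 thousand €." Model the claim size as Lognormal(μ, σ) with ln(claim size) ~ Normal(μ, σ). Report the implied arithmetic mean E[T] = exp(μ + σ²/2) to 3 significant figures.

E[T] ≈ 702 thousand €

If T ~ Lognormal(μ,σ) then ln T ~ Normal(μ,σ), so the p-quantile of ln T is μ + z_p·σ.
ln(330) = 5.799 and ln(1090) = 6.994; z_{0.05} = -1.645, z_{0.9} = 1.282.
σ = (6.994 − 5.799)/(1.282 − (-1.645)) = 0.408.
μ = 5.799 − (-1.645)·0.408 = 6.471.
E[T] = exp(μ + σ²/2) = exp(6.471 + 0.0834) = 702 thousand €.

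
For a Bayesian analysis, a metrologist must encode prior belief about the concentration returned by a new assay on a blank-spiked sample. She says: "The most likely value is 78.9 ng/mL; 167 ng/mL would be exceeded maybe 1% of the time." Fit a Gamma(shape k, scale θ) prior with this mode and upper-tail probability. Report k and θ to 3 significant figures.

Gamma(k,θ) with k>1 has mode (k−1)θ, so θ = 78.9/(k−1).
Need P(X < 167) = 0.99 with θ tied to k this way. Start at k = 2, θ = 78.9: P(X<167) ≈ 0.625.
Too low — raise k to concentrate. Iterating converges to k ≈ 9.64.
Then θ = 78.9/(9.64−1) ≈ 9.13.

k ≈ 9.64, θ ≈ 9.13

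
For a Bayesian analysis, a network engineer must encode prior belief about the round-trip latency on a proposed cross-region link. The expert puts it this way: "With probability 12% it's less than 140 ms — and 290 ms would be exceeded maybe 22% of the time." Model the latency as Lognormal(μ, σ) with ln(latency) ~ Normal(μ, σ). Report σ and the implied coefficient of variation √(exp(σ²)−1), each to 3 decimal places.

If T ~ Lognormal(μ,σ) then ln T ~ Normal(μ,σ), so the p-quantile of ln T is μ + z_p·σ.
ln(140) = 4.942 and ln(290) = 5.67; z_{0.12} = -1.175, z_{0.78} = 0.7722.
σ = (5.67 − 4.942)/(0.7722 − (-1.175)) = 0.374.
μ = 4.942 − (-1.175)·0.374 = 5.381.
CV = √(exp(σ²)−1) = √(exp(0.1399)−1) = 0.387.

σ ≈ 0.374, CV ≈ 0.387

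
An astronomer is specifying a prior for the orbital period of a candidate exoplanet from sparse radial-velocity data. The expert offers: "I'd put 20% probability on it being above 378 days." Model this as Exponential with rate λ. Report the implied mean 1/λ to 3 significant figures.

P(T > 378.0) = e^(−λ·378.0) = 0.2, so λ = −ln(0.2)/378.0 = 0.00426.
Mean = 1/λ = 235 days.

mean ≈ 235 days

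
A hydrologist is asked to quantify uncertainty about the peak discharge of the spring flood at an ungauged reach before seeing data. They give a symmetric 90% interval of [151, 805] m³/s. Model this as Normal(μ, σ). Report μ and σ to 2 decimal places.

A symmetric 90% interval runs μ ± z·σ with z = 1.645.
Half-width = 327, so σ = 327/1.645 = 198.80.
μ is the interval midpoint, 478.00.

μ = 478.00, σ = 198.80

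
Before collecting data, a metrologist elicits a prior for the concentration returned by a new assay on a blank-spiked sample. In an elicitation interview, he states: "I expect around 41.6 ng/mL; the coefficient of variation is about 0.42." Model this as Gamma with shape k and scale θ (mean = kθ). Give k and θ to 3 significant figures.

k ≈ 5.67, θ ≈ 7.34

For Gamma(k, scale θ): mean = kθ, variance = kθ², so CV = 1/√k.
CV = 0.42, hence k = 1/CV² = 5.67.
Then θ = mean/k = 41.6/5.67 = 7.34.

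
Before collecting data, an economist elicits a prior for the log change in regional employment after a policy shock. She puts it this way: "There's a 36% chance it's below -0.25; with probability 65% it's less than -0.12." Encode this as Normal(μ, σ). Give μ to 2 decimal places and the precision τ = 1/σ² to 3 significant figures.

The p-quantile of Normal(μ,σ) is μ + z_p·σ, with z_{0.36} = -0.3585 and z_{0.65} = 0.3853.
Eliminate σ: μ = (z₂·x₁ − z₁·x₂)/(z₂ − z₁) = (0.3853·-0.25 − (-0.3585)·-0.12)/0.7438 = -0.19.
Then σ = (x₂ − x₁)/(z₂ − z₁) = (-0.12 − -0.25)/0.7438 = 0.17.
Precision τ = 1/σ² = 1/0.1748² = 32.7.

μ = -0.19, τ = 32.7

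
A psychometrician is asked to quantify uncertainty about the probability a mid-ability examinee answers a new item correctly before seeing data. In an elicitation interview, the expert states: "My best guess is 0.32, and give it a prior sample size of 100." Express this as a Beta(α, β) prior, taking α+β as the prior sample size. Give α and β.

α = 32, β = 68

Under the effective-sample-size interpretation, Beta(α, β) has prior mean α/(α+β) and prior sample size α+β.
So α+β = 100 and α/(α+β) = 0.32, giving α = 0.32·100 = 32 and β = 100 − 32 = 68.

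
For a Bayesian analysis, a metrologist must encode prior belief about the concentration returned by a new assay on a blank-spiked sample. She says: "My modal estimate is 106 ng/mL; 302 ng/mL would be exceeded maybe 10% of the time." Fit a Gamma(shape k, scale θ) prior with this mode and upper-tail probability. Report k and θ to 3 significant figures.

k ≈ 2.74, θ ≈ 60.9

Gamma(k,θ) with k>1 has mode (k−1)θ, so θ = 106/(k−1).
Need P(X < 302) = 0.9 with θ tied to k this way. Start at k = 2, θ = 106: P(X<302) ≈ 0.777.
Too low — raise k to concentrate. Iterating converges to k ≈ 2.74.
Then θ = 106/(2.74−1) ≈ 60.9.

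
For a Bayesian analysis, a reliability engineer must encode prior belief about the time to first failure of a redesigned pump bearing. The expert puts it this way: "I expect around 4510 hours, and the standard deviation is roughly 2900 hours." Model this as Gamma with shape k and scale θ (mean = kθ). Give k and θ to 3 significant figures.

k ≈ 2.42, θ ≈ 1860

For Gamma(k, scale θ): mean = kθ, variance = kθ², so CV = 1/√k.
CV = SD/mean = 2900/4510 = 0.643, hence k = 1/CV² = 2.42.
Then θ = mean/k = 4510/2.42 = 1860.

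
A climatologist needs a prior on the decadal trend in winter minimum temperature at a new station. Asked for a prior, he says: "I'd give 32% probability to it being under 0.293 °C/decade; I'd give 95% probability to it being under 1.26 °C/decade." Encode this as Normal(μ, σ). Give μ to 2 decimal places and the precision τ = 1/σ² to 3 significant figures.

For Normal(μ,σ), the p-quantile is μ + z_p·σ. Here z_{0.32} = -0.4677, z_{0.95} = 1.645.
So 0.293 = μ − 0.4677σ and 1.26 = μ + 1.645σ.
Subtracting: σ = (1.26 − 0.293)/(1.645 − (-0.4677)) = 0.46.
Then μ = 0.293 − (-0.4677)·0.46 = 0.51.
Precision τ = 1/σ² = 1/0.4577² = 4.77.

μ = 0.51, τ = 4.77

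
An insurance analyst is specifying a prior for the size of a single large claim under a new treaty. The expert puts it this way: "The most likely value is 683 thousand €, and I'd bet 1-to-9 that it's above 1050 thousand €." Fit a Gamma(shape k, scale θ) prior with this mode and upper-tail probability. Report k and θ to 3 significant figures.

k ≈ 11.1, θ ≈ 67.6

Gamma(k,θ) with k>1 has mode (k−1)θ, so θ = 683/(k−1).
Need P(X < 1050) = 0.9 with θ tied to k this way. Start at k = 2, θ = 683: P(X<1050) ≈ 0.455.
Too low — raise k to concentrate. Iterating converges to k ≈ 11.1.
Then θ = 683/(11.1−1) ≈ 67.6.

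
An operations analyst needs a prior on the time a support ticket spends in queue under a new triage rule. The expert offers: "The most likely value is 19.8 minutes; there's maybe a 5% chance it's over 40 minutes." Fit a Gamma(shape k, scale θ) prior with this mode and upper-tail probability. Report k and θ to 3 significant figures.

Gamma(k,θ) with k>1 has mode (k−1)θ, so θ = 19.8/(k−1).
Need P(X < 40) = 0.95 with θ tied to k this way. Start at k = 2, θ = 19.8: P(X<40) ≈ 0.599.
Too low — raise k to concentrate. Iterating converges to k ≈ 6.6.
Then θ = 19.8/(6.6−1) ≈ 3.54.

k ≈ 6.6, θ ≈ 3.54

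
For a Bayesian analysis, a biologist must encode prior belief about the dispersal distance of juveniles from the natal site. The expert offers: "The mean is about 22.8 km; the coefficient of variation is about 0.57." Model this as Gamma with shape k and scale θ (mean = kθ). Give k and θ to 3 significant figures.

k ≈ 3.08, θ ≈ 7.41

For Gamma(k, scale θ): mean = kθ, variance = kθ², so CV = 1/√k.
CV = 0.57, hence k = 1/CV² = 3.08.
Then θ = mean/k = 22.8/3.08 = 7.41.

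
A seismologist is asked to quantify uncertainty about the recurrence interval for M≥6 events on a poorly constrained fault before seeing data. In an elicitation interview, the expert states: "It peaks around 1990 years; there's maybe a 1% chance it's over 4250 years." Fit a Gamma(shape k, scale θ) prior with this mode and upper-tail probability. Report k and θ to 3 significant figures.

k ≈ 9.42, θ ≈ 236

Gamma(k,θ) with k>1 has mode (k−1)θ, so θ = 1990/(k−1).
Need P(X < 4250) = 0.99 with θ tied to k this way. Start at k = 2, θ = 1990: P(X<4250) ≈ 0.629.
Too low — raise k to concentrate. Iterating converges to k ≈ 9.42.
Then θ = 1990/(9.42−1) ≈ 236.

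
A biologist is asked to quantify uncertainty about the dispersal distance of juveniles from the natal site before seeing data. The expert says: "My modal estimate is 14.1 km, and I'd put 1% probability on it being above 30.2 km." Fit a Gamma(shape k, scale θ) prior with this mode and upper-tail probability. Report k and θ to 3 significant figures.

k ≈ 9.35, θ ≈ 1.69

Gamma(k,θ) with k>1 has mode (k−1)θ, so θ = 14.1/(k−1).
Need P(X < 30.2) = 0.99 with θ tied to k this way. Start at k = 2, θ = 14.1: P(X<30.2) ≈ 0.631.
Too low — raise k to concentrate. Iterating converges to k ≈ 9.35.
Then θ = 14.1/(9.35−1) ≈ 1.69.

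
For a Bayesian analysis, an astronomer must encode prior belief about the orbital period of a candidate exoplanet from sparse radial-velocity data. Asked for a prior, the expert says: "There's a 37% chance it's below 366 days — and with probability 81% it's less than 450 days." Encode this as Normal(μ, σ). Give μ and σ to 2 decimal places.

For Normal(μ,σ), the p-quantile is μ + z_p·σ. Here z_{0.37} = -0.3319, z_{0.81} = 0.8779.
So 366 = μ − 0.3319σ and 450 = μ + 0.8779σ.
Subtracting: σ = (450 − 366)/(0.8779 − (-0.3319)) = 69.44.
Then μ = 366 − (-0.3319)·69.44 = 389.04.

μ = 389.04, σ = 69.44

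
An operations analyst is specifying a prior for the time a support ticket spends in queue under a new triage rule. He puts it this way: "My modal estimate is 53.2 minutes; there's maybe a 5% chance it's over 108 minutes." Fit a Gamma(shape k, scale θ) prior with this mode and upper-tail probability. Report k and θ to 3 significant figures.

k ≈ 6.52, θ ≈ 9.63

Gamma(k,θ) with k>1 has mode (k−1)θ, so θ = 53.2/(k−1).
Need P(X < 108) = 0.95 with θ tied to k this way. Start at k = 2, θ = 53.2: P(X<108) ≈ 0.602.
Too low — raise k to concentrate. Iterating converges to k ≈ 6.52.
Then θ = 53.2/(6.52−1) ≈ 9.63.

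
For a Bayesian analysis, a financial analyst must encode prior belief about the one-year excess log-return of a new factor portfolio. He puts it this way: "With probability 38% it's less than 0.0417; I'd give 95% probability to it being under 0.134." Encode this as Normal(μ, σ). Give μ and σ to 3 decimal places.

The p-quantile of Normal(μ,σ) is μ + z_p·σ, with z_{0.38} = -0.3055 and z_{0.95} = 1.645.
Eliminate σ: μ = (z₂·x₁ − z₁·x₂)/(z₂ − z₁) = (1.645·0.0417 − (-0.3055)·0.134)/1.95 = 0.056.
Then σ = (x₂ − x₁)/(z₂ − z₁) = (0.134 − 0.0417)/1.95 = 0.047.

μ = 0.056, σ = 0.047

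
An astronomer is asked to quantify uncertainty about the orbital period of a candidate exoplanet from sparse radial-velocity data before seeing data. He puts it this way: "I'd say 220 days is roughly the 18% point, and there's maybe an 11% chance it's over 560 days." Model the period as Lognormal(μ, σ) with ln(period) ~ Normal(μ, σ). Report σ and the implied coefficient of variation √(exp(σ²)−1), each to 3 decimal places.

If T ~ Lognormal(μ,σ) then ln T ~ Normal(μ,σ), so the p-quantile of ln T is μ + z_p·σ.
ln(220) = 5.394 and ln(560) = 6.328; z_{0.18} = -0.9154, z_{0.89} = 1.227.
σ = (6.328 − 5.394)/(1.227 − (-0.9154)) = 0.436.
μ = 5.394 − (-0.9154)·0.436 = 5.793.
CV = √(exp(σ²)−1) = √(exp(0.1903)−1) = 0.458.

σ ≈ 0.436, CV ≈ 0.458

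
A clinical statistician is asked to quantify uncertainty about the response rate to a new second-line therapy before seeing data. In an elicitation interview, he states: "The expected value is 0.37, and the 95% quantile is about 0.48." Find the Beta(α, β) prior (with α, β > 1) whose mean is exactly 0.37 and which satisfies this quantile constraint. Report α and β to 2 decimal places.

With mean 0.37 fixed, write α = 0.37s, β = 0.63s where s = α+β.
Need P(θ < 0.48) = 0.95 under Beta(0.37s, 0.63s). Normal approximation: (q−m)/√(m(1−m)/s) ≈ z_{0.95} = 1.64, so s ≈ 0.37·0.63·(1.64)²/(0.48−0.37)² = 52.1.
At s = 52.1: P(θ<0.48) ≈ 0.947. Adjusting to match 0.95 gives s ≈ 53.91.
So α = 0.37·53.91 ≈ 19.95, β = 0.63·53.91 ≈ 33.96.

α ≈ 19.95, β ≈ 33.96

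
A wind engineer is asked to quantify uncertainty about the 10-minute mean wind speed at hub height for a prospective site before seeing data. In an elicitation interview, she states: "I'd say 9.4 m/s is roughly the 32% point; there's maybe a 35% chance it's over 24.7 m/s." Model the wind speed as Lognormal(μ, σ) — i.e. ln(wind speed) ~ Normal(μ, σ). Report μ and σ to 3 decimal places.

μ ≈ 2.770, σ ≈ 1.133

If T ~ Lognormal(μ,σ) then ln T ~ Normal(μ,σ), so the p-quantile of ln T is μ + z_p·σ.
ln(9.4) = 2.241 and ln(24.7) = 3.207; z_{0.32} = -0.4677, z_{0.65} = 0.3853.
σ = (3.207 − 2.241)/(0.3853 − (-0.4677)) = 1.133.
μ = 2.241 − (-0.4677)·1.133 = 2.770.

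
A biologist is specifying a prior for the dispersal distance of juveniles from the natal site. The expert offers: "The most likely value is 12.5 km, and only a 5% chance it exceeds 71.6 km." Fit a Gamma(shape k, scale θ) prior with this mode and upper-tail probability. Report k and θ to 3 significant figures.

Gamma(k,θ) with k>1 has mode (k−1)θ, so θ = 12.5/(k−1).
Need P(X < 71.6) = 0.95 with θ tied to k this way. Start at k = 2, θ = 12.5: P(X<71.6) ≈ 0.978.
Too high — lower k to spread out. Iterating converges to k ≈ 1.76.
Then θ = 12.5/(1.76−1) ≈ 16.5.

k ≈ 1.76, θ ≈ 16.5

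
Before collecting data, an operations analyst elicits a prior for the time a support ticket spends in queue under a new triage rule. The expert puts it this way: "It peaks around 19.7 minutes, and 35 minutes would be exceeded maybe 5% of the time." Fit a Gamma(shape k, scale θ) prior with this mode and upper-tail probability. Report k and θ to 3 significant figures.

Gamma(k,θ) with k>1 has mode (k−1)θ, so θ = 19.7/(k−1).
Need P(X < 35) = 0.95 with θ tied to k this way. Start at k = 2, θ = 19.7: P(X<35) ≈ 0.530.
Too low — raise k to concentrate. Iterating converges to k ≈ 9.44.
Then θ = 19.7/(9.44−1) ≈ 2.33.

k ≈ 9.44, θ ≈ 2.33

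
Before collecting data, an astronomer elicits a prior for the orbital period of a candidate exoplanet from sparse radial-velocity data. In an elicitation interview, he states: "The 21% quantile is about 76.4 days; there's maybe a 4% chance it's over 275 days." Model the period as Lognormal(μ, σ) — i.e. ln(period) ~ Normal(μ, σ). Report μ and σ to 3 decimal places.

μ ≈ 4.740, σ ≈ 0.501

If T ~ Lognormal(μ,σ) then ln T ~ Normal(μ,σ), so the p-quantile of ln T is μ + z_p·σ.
ln(76.4) = 4.336 and ln(275) = 5.617; z_{0.21} = -0.8064, z_{0.96} = 1.751.
σ = (5.617 − 4.336)/(1.751 − (-0.8064)) = 0.501.
μ = 4.336 − (-0.8064)·0.501 = 4.740.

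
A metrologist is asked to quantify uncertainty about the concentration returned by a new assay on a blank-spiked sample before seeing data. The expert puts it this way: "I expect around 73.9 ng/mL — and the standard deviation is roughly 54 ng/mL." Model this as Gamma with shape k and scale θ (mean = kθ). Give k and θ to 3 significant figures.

k ≈ 1.87, θ ≈ 39.5

For Gamma(k, scale θ): mean = kθ, variance = kθ², so CV = 1/√k.
CV = SD/mean = 54/73.9 = 0.7307, hence k = 1/CV² = 1.87.
Then θ = mean/k = 73.9/1.87 = 39.5.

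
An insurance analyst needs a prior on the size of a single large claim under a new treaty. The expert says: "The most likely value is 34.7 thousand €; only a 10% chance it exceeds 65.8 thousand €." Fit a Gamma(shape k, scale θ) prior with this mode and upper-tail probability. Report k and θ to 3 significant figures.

Gamma(k,θ) with k>1 has mode (k−1)θ, so θ = 34.7/(k−1).
Need P(X < 65.8) = 0.9 with θ tied to k this way. Start at k = 2, θ = 34.7: P(X<65.8) ≈ 0.565.
Too low — raise k to concentrate. Iterating converges to k ≈ 5.67.
Then θ = 34.7/(5.67−1) ≈ 7.43.

k ≈ 5.67, θ ≈ 7.43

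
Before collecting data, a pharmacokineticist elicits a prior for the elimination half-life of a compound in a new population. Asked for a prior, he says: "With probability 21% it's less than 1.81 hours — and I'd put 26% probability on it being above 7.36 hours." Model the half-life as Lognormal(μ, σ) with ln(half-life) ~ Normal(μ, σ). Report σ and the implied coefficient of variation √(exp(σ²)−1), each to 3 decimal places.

If T ~ Lognormal(μ,σ) then ln T ~ Normal(μ,σ), so the p-quantile of ln T is μ + z_p·σ.
ln(1.81) = 0.5933 and ln(7.36) = 1.996; z_{0.21} = -0.8064, z_{0.74} = 0.6433.
σ = (1.996 − 0.5933)/(0.6433 − (-0.8064)) = 0.968.
μ = 0.5933 − (-0.8064)·0.968 = 1.374.
CV = √(exp(σ²)−1) = √(exp(0.9362)−1) = 1.245.

σ ≈ 0.968, CV ≈ 1.245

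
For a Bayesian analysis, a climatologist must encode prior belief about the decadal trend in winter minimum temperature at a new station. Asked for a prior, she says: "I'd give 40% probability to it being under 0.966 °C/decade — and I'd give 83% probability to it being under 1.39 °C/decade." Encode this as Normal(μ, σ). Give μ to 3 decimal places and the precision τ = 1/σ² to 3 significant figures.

μ = 1.055, τ = 8.11

The p-quantile of Normal(μ,σ) is μ + z_p·σ, with z_{0.4} = -0.2533 and z_{0.83} = 0.9542.
Eliminate σ: μ = (z₂·x₁ − z₁·x₂)/(z₂ − z₁) = (0.9542·0.966 − (-0.2533)·1.39)/1.208 = 1.055.
Then σ = (x₂ − x₁)/(z₂ − z₁) = (1.39 − 0.966)/1.208 = 0.351.
Precision τ = 1/σ² = 1/0.3511² = 8.11.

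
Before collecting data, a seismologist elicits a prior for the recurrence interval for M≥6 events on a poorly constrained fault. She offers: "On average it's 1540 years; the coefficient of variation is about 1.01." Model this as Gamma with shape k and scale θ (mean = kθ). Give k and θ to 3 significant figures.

k ≈ 0.98, θ ≈ 1570

For Gamma(k, scale θ): mean = kθ, variance = kθ², so CV = 1/√k.
CV = 1.01, hence k = 1/CV² = 0.98.
Then θ = mean/k = 1540/0.98 = 1570.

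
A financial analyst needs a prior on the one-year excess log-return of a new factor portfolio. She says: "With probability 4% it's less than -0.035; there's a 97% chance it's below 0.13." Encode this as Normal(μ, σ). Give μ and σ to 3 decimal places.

For Normal(μ,σ), the p-quantile is μ + z_p·σ. Here z_{0.04} = -1.751, z_{0.97} = 1.881.
So -0.035 = μ − 1.751σ and 0.13 = μ + 1.881σ.
Subtracting: σ = (0.13 − -0.035)/(1.881 − (-1.751)) = 0.045.
Then μ = -0.035 − (-1.751)·0.045 = 0.045.

μ = 0.045, σ = 0.045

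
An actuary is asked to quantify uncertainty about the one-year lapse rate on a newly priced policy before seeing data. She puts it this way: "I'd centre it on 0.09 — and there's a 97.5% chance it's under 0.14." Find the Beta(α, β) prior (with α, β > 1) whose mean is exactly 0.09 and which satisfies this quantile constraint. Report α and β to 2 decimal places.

α ≈ 13.76, β ≈ 139.16

With mean 0.09 fixed, write α = 0.09s, β = 0.91s where s = α+β.
Need P(θ < 0.14) = 0.975 under Beta(0.09s, 0.91s). Normal approximation: (q−m)/√(m(1−m)/s) ≈ z_{0.975} = 1.96, so s ≈ 0.09·0.91·(1.96)²/(0.14−0.09)² = 125.8.
At s = 125.8: P(θ<0.14) ≈ 0.963. Adjusting to match 0.975 gives s ≈ 152.92.
So α = 0.09·152.92 ≈ 13.76, β = 0.91·152.92 ≈ 139.16.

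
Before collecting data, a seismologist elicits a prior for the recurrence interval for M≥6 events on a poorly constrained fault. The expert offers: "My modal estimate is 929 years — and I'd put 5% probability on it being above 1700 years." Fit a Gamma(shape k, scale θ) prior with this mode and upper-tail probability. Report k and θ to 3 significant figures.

k ≈ 8.63, θ ≈ 122

Gamma(k,θ) with k>1 has mode (k−1)θ, so θ = 929/(k−1).
Need P(X < 1700) = 0.95 with θ tied to k this way. Start at k = 2, θ = 929: P(X<1700) ≈ 0.546.
Too low — raise k to concentrate. Iterating converges to k ≈ 8.63.
Then θ = 929/(8.63−1) ≈ 122.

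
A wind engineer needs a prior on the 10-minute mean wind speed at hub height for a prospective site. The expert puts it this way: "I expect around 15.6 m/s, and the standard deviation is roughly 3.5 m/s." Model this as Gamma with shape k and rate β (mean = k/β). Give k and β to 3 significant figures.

For Gamma(k, rate β): mean = k/β, variance = k/β², so CV = 1/√k.
CV = SD/mean = 3.5/15.6 = 0.2244, hence k = 1/CV² = 19.9.
Then β = k/mean = 19.9/15.6 = 1.27.

k ≈ 19.9, β ≈ 1.27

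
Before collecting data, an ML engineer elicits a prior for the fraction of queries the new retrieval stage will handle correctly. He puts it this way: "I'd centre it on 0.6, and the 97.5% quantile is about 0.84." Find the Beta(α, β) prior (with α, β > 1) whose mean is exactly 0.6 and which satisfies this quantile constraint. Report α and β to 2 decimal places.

With mean 0.6 fixed, write α = 0.6s, β = 0.4s where s = α+β.
Need P(θ < 0.84) = 0.975 under Beta(0.6s, 0.4s). Normal approximation: (q−m)/√(m(1−m)/s) ≈ z_{0.975} = 1.96, so s ≈ 0.6·0.4·(1.96)²/(0.84−0.6)² = 16.0.
At s = 16.0: P(θ<0.84) ≈ 0.987. Adjusting to match 0.975 gives s ≈ 12.61.
So α = 0.6·12.61 ≈ 7.56, β = 0.4·12.61 ≈ 5.04.

α ≈ 7.56, β ≈ 5.04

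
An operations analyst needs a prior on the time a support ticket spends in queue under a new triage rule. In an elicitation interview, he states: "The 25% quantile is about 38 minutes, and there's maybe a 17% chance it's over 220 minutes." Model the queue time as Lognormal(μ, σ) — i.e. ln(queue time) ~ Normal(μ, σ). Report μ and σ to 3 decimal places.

μ ≈ 4.365, σ ≈ 1.078

If T ~ Lognormal(μ,σ) then ln T ~ Normal(μ,σ), so the p-quantile of ln T is μ + z_p·σ.
ln(38) = 3.638 and ln(220) = 5.394; z_{0.25} = -0.6745, z_{0.83} = 0.9542.
σ = (5.394 − 3.638)/(0.9542 − (-0.6745)) = 1.078.
μ = 3.638 − (-0.6745)·1.078 = 4.365.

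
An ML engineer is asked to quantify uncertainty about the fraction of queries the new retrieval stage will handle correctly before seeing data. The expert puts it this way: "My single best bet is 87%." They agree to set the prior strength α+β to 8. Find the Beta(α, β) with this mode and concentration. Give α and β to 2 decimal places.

α = 6.22, β = 1.78

For α,β > 1 the Beta mode is (α−1)/(α+β−2). With α+β = 8, the mode is (α−1)/6.
Set (α−1)/6 = 0.87 → α = 1 + 0.87·6 = 6.22.
β = 8 − α = 1.78.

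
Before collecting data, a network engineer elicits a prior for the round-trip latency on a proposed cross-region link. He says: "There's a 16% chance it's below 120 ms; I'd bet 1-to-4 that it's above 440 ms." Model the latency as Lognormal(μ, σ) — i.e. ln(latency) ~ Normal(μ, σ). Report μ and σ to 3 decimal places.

μ ≈ 5.491, σ ≈ 0.708

If T ~ Lognormal(μ,σ) then ln T ~ Normal(μ,σ), so the p-quantile of ln T is μ + z_p·σ.
ln(120) = 4.787 and ln(440) = 6.087; z_{0.16} = -0.9945, z_{0.8} = 0.8416.
σ = (6.087 − 4.787)/(0.8416 − (-0.9945)) = 0.708.
μ = 4.787 − (-0.9945)·0.708 = 5.491.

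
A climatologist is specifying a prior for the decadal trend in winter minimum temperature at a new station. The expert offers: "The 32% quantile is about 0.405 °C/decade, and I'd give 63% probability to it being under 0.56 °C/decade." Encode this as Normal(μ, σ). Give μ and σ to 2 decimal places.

For Normal(μ,σ), the p-quantile is μ + z_p·σ. Here z_{0.32} = -0.4677, z_{0.63} = 0.3319.
So 0.405 = μ − 0.4677σ and 0.56 = μ + 0.3319σ.
Subtracting: σ = (0.56 − 0.405)/(0.3319 − (-0.4677)) = 0.19.
Then μ = 0.405 − (-0.4677)·0.19 = 0.50.

μ = 0.50, σ = 0.19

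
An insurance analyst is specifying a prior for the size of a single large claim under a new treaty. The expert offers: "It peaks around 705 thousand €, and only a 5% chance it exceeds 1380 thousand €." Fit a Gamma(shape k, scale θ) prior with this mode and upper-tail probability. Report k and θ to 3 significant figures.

Gamma(k,θ) with k>1 has mode (k−1)θ, so θ = 705/(k−1).
Need P(X < 1380) = 0.95 with θ tied to k this way. Start at k = 2, θ = 705: P(X<1380) ≈ 0.582.
Too low — raise k to concentrate. Iterating converges to k ≈ 7.15.
Then θ = 705/(7.15−1) ≈ 115.

k ≈ 7.15, θ ≈ 115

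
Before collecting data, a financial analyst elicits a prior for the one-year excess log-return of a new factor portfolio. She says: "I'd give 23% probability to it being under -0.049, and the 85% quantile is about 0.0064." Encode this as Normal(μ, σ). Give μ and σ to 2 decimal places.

For Normal(μ,σ), the p-quantile is μ + z_p·σ. Here z_{0.23} = -0.7388, z_{0.85} = 1.036.
So -0.049 = μ − 0.7388σ and 0.0064 = μ + 1.036σ.
Subtracting: σ = (0.0064 − -0.049)/(1.036 − (-0.7388)) = 0.03.
Then μ = -0.049 − (-0.7388)·0.03 = -0.03.

μ = -0.03, σ = 0.03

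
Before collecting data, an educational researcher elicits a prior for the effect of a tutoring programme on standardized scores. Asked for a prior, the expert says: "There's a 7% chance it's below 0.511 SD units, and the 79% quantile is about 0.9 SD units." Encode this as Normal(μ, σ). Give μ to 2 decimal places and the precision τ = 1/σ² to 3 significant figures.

μ = 0.76, τ = 34.4

For Normal(μ,σ), the p-quantile is μ + z_p·σ. Here z_{0.07} = -1.476, z_{0.79} = 0.8064.
So 0.511 = μ − 1.476σ and 0.9 = μ + 0.8064σ.
Subtracting: σ = (0.9 − 0.511)/(0.8064 − (-1.476)) = 0.17.
Then μ = 0.511 − (-1.476)·0.17 = 0.76.
Precision τ = 1/σ² = 1/0.1704² = 34.4.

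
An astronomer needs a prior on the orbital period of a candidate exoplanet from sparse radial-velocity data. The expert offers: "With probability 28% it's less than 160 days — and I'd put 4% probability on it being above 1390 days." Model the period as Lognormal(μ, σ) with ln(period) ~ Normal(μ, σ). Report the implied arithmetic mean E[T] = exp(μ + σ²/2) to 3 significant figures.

E[T] ≈ 422 days

If T ~ Lognormal(μ,σ) then ln T ~ Normal(μ,σ), so the p-quantile of ln T is μ + z_p·σ.
ln(160) = 5.075 and ln(1390) = 7.237; z_{0.28} = -0.5828, z_{0.96} = 1.751.
σ = (7.237 − 5.075)/(1.751 − (-0.5828)) = 0.926.
μ = 5.075 − (-0.5828)·0.926 = 5.615.
E[T] = exp(μ + σ²/2) = exp(5.615 + 0.4292) = 422 days.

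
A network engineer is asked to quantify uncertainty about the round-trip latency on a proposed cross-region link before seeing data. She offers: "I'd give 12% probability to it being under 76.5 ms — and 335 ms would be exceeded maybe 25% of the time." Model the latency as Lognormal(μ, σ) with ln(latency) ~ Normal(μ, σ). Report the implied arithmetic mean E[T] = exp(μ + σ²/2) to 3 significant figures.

E[T] ≈ 269 ms

If T ~ Lognormal(μ,σ) then ln T ~ Normal(μ,σ), so the p-quantile of ln T is μ + z_p·σ.
ln(76.5) = 4.337 and ln(335) = 5.814; z_{0.12} = -1.175, z_{0.75} = 0.6745.
σ = (5.814 − 4.337)/(0.6745 − (-1.175)) = 0.799.
μ = 4.337 − (-1.175)·0.799 = 5.276.
E[T] = exp(μ + σ²/2) = exp(5.276 + 0.3188) = 269 ms.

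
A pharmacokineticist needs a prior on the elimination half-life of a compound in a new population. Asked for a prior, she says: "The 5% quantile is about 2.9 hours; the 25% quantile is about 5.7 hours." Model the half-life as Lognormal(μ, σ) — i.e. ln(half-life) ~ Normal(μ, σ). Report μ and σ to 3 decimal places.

μ ≈ 2.210, σ ≈ 0.696

If T ~ Lognormal(μ,σ) then ln T ~ Normal(μ,σ), so the p-quantile of ln T is μ + z_p·σ.
ln(2.9) = 1.065 and ln(5.7) = 1.74; z_{0.05} = -1.645, z_{0.25} = -0.6745.
σ = (1.74 − 1.065)/(-0.6745 − (-1.645)) = 0.696.
μ = 1.065 − (-1.645)·0.696 = 2.210.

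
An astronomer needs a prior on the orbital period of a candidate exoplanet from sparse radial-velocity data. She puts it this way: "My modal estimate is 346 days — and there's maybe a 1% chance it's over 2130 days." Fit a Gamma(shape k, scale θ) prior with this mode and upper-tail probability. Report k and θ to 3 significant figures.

Gamma(k,θ) with k>1 has mode (k−1)θ, so θ = 346/(k−1).
Need P(X < 2130) = 0.99 with θ tied to k this way. Start at k = 2, θ = 346: P(X<2130) ≈ 0.985.
Too low — raise k to concentrate. Iterating converges to k ≈ 2.11.
Then θ = 346/(2.11−1) ≈ 311.

k ≈ 2.11, θ ≈ 311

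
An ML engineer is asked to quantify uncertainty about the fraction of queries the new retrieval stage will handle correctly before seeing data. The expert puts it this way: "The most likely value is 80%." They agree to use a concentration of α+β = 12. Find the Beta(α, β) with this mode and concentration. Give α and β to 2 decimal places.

α = 9.00, β = 3.00

For α,β > 1 the Beta mode is (α−1)/(α+β−2). With α+β = 12, the mode is (α−1)/10.
Set (α−1)/10 = 0.8 → α = 1 + 0.8·10 = 9.00.
β = 12 − α = 3.00.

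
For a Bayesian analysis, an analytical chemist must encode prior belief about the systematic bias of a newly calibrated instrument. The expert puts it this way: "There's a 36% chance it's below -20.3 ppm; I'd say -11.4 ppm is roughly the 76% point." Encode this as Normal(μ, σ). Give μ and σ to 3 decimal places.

The p-quantile of Normal(μ,σ) is μ + z_p·σ, with z_{0.36} = -0.3585 and z_{0.76} = 0.7063.
Eliminate σ: μ = (z₂·x₁ − z₁·x₂)/(z₂ − z₁) = (0.7063·-20.3 − (-0.3585)·-11.4)/1.065 = -17.304.
Then σ = (x₂ − x₁)/(z₂ − z₁) = (-11.4 − -20.3)/1.065 = 8.359.

μ = -17.304, σ = 8.359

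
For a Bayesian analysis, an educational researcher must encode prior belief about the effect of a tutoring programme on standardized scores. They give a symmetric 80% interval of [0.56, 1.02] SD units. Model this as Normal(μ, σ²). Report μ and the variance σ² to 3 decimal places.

A symmetric 80% interval runs μ ± z·σ with z = 1.282.
Half-width = 0.23, so σ = 0.23/1.282 = 0.1795 and σ² = 0.032.
μ is the interval midpoint, 0.790.

μ = 0.790, σ² = 0.032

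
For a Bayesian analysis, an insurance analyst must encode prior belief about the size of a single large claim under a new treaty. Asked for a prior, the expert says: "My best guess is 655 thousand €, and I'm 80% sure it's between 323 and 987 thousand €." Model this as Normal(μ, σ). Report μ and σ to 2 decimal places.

μ = 655.00, σ = 259.06

A symmetric 80% interval runs μ ± z·σ with z = 1.282.
Half-width = 332, so σ = 332/1.282 = 259.06.
μ is the stated best guess, 655.00.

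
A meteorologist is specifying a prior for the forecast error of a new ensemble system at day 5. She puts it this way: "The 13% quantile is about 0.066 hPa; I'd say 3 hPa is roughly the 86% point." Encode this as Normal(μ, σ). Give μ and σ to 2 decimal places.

μ = 1.56, σ = 1.33

For Normal(μ,σ), the p-quantile is μ + z_p·σ. Here z_{0.13} = -1.126, z_{0.86} = 1.08.
So 0.066 = μ − 1.126σ and 3 = μ + 1.08σ.
Subtracting: σ = (3 − 0.066)/(1.08 − (-1.126)) = 1.33.
Then μ = 0.066 − (-1.126)·1.33 = 1.56.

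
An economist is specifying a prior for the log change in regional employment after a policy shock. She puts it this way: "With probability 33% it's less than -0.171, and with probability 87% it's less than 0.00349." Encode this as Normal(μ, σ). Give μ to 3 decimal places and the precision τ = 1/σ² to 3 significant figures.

μ = -0.122, τ = 80.6

The p-quantile of Normal(μ,σ) is μ + z_p·σ, with z_{0.33} = -0.4399 and z_{0.87} = 1.126.
Eliminate σ: μ = (z₂·x₁ − z₁·x₂)/(z₂ − z₁) = (1.126·-0.171 − (-0.4399)·0.00349)/1.566 = -0.122.
Then σ = (x₂ − x₁)/(z₂ − z₁) = (0.00349 − -0.171)/1.566 = 0.111.
Precision τ = 1/σ² = 1/0.1114² = 80.6.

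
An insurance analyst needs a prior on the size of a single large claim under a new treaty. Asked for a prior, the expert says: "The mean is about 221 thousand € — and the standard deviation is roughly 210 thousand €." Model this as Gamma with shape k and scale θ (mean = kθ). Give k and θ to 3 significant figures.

For Gamma(k, scale θ): mean = kθ, variance = kθ², so CV = 1/√k.
CV = SD/mean = 210/221 = 0.9502, hence k = 1/CV² = 1.11.
Then θ = mean/k = 221/1.11 = 200.

k ≈ 1.11, θ ≈ 200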